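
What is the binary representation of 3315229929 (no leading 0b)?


3315229929 = 11000101100110100110010011101001 in binary

11000101100110100110010011101001


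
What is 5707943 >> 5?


0b10101110001100010100111 >> 5 = 0b101011100011000101 = 178373

178373


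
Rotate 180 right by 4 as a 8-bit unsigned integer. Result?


Rotate 0b10110100 right by 4 (8-bit) = 0b1001011 = 75

75


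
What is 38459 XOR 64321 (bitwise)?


0b1001011000111011 ^ 0b1111101101000001 = 0b110110101111010 = 28026

28026


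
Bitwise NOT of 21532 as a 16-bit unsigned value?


~0b101010000011100 = 0b1010101111100011 = 44003 (16-bit unsigned)

44003


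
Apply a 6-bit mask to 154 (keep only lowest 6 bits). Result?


154 & 63 = 26

26


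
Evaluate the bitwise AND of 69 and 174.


0b1000101 & 0b10101110 = 0b100 = 4

4


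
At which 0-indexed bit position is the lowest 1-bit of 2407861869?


0b10001111100001010000111001101101. Lowest set bit at position 0

0


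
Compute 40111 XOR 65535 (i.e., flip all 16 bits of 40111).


40111 ^ 65535 = 25424

25424


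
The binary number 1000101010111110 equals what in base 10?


1000101010111110 in decimal = 35518

35518


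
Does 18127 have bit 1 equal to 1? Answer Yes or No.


0b100011011001111, bit 1 = 1. Yes

Yes


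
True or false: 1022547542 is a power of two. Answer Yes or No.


0b111100111100101101011001010110. Multiple bits set => No

No


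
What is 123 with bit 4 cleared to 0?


123 & ~(1 << 4) = 107

107


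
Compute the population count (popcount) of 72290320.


0b100010011110001000000010000 has 8 set bits

8


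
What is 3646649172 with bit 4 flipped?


3646649172 ^ (1 << 4) = 3646649172 ^ 16 = 3646649156

3646649156


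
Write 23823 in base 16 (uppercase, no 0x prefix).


23823 = 5D0F hex

5D0F


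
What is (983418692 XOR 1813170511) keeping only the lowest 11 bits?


Step 1: 983418692 ^ 1813170511 = 1452215819
Step 2: 1452215819 & 2047 = 1547

1547


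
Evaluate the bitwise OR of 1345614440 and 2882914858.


0b1010000001101000111001001101000 | 0b10101011110101011100101000101010 = 0b11111011111101011111101001101010 = 4227201642

4227201642


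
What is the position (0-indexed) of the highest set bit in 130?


0b10000010. Highest set bit at position 7

7


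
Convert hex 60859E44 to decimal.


60859E44 hex = 1619369540 decimal

1619369540


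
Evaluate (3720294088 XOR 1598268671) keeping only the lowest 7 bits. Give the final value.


Step 1: 3720294088 ^ 1598268671 = 2197588535
Step 2: 2197588535 & 127 = 55

55


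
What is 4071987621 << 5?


0b11110010101101011001100110100101 << 5 = 0b1111001010110101100110011010010100000 = 130303603872

130303603872


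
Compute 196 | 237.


0b11000100 | 0b11101101 = 0b11101101 = 237

237


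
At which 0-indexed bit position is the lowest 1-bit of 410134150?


0b11000011100100010011010000110. Lowest set bit at position 1

1


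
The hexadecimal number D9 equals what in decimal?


D9 hex = 217 decimal

217


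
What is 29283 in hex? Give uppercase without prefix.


29283 = 7263 hex

7263


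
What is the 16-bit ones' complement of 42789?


42789 ^ 65535 = 22746

22746


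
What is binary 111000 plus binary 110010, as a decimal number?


111000 + 110010 = 1101010 = 106

106


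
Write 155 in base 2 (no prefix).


155 = 10011011 in binary

10011011


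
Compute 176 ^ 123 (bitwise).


0b10110000 ^ 0b1111011 = 0b11001011 = 203

203


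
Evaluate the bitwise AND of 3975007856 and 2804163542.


0b11101100111011011100111001110000 & 0b10100111001001000010001111010110 = 0b10100100001001000000001001010000 = 2753823312

2753823312


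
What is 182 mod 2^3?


182 & 7 = 6

6


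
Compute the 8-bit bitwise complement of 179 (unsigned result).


~0b10110011 = 0b1001100 = 76 (8-bit unsigned)

76


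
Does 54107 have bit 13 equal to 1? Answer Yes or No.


0b1101001101011011, bit 13 = 0. No

No


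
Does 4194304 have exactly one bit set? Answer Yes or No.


0b10000000000000000000000. Only one bit set => Yes

Yes


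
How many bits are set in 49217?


0b1100000001000001 has 4 set bits

4


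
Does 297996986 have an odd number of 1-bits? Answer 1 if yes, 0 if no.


0b10001110000110001001010111010 has 13 ones => parity 1

1


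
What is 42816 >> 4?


0b1010011101000000 >> 4 = 0b101001110100 = 2676

2676


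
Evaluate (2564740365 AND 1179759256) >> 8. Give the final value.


Step 1: 2564740365 & 1179759256 = 5279752
Step 2: 5279752 >> 8 = 20624

20624


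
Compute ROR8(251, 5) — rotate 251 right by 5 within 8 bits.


Rotate 0b11111011 right by 5 (8-bit) = 0b11011111 = 223

223


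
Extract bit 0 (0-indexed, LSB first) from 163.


0b10100011, position 0 = 1

1


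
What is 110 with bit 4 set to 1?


110 | (1 << 4) = 110 | 16 = 126

126


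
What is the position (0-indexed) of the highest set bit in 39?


0b100111. Highest set bit at position 5

5


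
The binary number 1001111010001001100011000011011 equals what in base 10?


1001111010001001100011000011011 in decimal = 1329907227

1329907227


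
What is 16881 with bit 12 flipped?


16881 ^ (1 << 12) = 16881 ^ 4096 = 20977

20977


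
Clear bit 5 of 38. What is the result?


38 & ~(1 << 5) = 6

6


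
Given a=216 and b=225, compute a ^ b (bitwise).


216 ^ 225 = 57

57


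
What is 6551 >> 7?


0b1100110010111 >> 7 = 0b110011 = 51

51


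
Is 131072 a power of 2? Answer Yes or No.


0b100000000000000000. Only one bit set => Yes

Yes


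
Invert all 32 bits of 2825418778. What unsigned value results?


2825418778 ^ 4294967295 = 1469548517

1469548517


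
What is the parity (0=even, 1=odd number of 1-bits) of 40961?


0b1010000000000001 has 3 ones => parity 1

1


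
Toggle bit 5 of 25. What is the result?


25 ^ (1 << 5) = 25 ^ 32 = 57

57


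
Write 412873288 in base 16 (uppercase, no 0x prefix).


412873288 = 189BF248 hex

189BF248


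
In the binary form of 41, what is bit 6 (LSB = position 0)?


0b101001, position 6 = 0

0


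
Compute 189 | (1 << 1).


189 | (1 << 1) = 189 | 2 = 191

191


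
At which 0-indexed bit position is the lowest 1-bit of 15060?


0b11101011010100. Lowest set bit at position 2

2


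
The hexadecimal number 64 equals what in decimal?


64 hex = 100 decimal

100


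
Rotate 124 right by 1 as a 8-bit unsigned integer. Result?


Rotate 0b1111100 right by 1 (8-bit) = 0b111110 = 62

62


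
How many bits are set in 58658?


0b1110010100100010 has 7 set bits

7


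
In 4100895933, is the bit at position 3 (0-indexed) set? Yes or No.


0b11110100011011101011010010111101, bit 3 = 1. Yes

Yes


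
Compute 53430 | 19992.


0b1101000010110110 | 0b100111000011000 = 0b1101111010111110 = 57022

57022


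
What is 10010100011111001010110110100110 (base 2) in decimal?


10010100011111001010110110100110 in decimal = 2491198886

2491198886


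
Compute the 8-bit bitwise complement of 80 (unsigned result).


~0b1010000 = 0b10101111 = 175 (8-bit unsigned)

175


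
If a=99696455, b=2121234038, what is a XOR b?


99696455 ^ 2121234038 = 2073970993

2073970993


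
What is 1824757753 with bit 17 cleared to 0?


1824757753 & ~(1 << 17) = 1824626681

1824626681


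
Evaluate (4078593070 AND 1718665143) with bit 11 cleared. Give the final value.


Step 1: 4078593070 & 1718665143 = 1645224998
Step 2: 1645224998 & ~(1 << 11) = 1645224998

1645224998


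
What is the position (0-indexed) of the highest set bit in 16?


0b10000. Highest set bit at position 4

4


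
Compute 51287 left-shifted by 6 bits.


0b1100100001010111 << 6 = 0b1100100001010111000000 = 3282368

3282368


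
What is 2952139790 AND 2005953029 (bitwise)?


0b10101111111101100001010000001110 & 0b1110111100100000110101000000101 = 0b100111100100000000000000000100 = 663748612

663748612


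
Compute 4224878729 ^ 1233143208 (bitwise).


0b11111011110100101000100010001001 ^ 0b1001001100000000100010110101000 = 0b10110010010100101100110100100001 = 2991770913

2991770913


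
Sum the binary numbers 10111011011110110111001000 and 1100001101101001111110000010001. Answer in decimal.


10111011011110110111001000 + 1100001101101001111110000010001 = 1100100101000101110100111011001 = 1688398297

1688398297


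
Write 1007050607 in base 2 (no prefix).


1007050607 = 111100000001100101111101101111 in binary

111100000001100101111101101111


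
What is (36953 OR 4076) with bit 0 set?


Step 1: 36953 | 4076 = 40957
Step 2: 40957 | (1 << 0) = 40957 | 1 = 40957

40957


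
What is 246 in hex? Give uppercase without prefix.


246 = F6 hex

F6


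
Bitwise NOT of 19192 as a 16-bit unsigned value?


~0b100101011111000 = 0b1011010100000111 = 46343 (16-bit unsigned)

46343


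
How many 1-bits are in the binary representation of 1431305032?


0b1010101010011111111101101001000 has 18 set bits

18


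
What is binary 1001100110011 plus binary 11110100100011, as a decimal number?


1001100110011 + 11110100100011 = 101000001010110 = 20566

20566


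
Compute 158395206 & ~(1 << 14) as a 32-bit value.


158395206 & ~(1 << 14) = 158378822

158378822


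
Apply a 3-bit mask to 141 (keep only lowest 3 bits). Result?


141 & 7 = 5

5


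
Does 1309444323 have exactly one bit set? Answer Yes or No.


0b1001110000011001000100011100011. Multiple bits set => No

No


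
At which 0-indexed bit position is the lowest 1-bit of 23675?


0b101110001111011. Lowest set bit at position 0

0


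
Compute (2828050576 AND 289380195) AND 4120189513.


Step 1: 2828050576 & 289380195 = 1081344
Step 2: 1081344 & 4120189513 = 1048576

1048576


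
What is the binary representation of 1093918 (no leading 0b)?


1093918 = 100001011000100011110 in binary

100001011000100011110


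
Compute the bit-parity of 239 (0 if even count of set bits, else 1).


0b11101111 has 7 ones => parity 1

1


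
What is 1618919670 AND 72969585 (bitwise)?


0b1100000011111101100000011110110 & 0b100010110010110110101110001 = 0b10110000100000001110000 = 5783664

5783664


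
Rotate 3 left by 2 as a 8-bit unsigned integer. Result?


Rotate 0b11 left by 2 (8-bit) = 0b1100 = 12

12


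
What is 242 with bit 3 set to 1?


242 | (1 << 3) = 242 | 8 = 250

250


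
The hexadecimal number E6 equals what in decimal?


E6 hex = 230 decimal

230


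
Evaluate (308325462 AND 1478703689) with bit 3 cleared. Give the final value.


Step 1: 308325462 & 1478703689 = 270542912
Step 2: 270542912 & ~(1 << 3) = 270542912

270542912


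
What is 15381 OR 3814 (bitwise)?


0b11110000010101 | 0b111011100110 = 0b11111011110111 = 16119

16119


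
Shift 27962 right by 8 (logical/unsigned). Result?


0b110110100111010 >> 8 = 0b1101101 = 109

109


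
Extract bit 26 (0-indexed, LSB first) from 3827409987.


0b11100100001000011010010001000011, position 26 = 1

1


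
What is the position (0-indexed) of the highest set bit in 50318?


0b1100010010001110. Highest set bit at position 15

15


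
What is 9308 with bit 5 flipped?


9308 ^ (1 << 5) = 9308 ^ 32 = 9340

9340


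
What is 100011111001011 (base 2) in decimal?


100011111001011 in decimal = 18379

18379


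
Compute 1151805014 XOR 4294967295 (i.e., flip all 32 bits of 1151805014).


1151805014 ^ 4294967295 = 3143162281

3143162281


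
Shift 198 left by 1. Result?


0b11000110 << 1 = 0b110001100 = 396

396


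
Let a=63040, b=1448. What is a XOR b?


63040 ^ 1448 = 62440

62440


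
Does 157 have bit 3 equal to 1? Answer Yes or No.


0b10011101, bit 3 = 1. Yes

Yes


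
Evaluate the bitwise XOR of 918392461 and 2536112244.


0b110110101111011000111010001101 ^ 0b10010111001010100000000001110100 = 0b10100001100101111000111011111001 = 2711064313

2711064313


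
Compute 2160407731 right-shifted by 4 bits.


0b10000000110001010011010010110011 >> 4 = 0b1000000011000101001101001011 = 135025483

135025483


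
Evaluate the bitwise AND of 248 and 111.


0b11111000 & 0b1101111 = 0b1101000 = 104

104


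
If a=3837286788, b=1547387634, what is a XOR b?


3837286788 ^ 1547387634 = 3095599990

3095599990


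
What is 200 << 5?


0b11001000 << 5 = 0b1100100000000 = 6400

6400


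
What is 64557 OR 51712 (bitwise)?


0b1111110000101101 | 0b1100101000000000 = 0b1111111000101101 = 65069

65069


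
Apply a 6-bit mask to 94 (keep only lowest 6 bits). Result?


94 & 63 = 30

30


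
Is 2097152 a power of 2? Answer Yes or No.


0b1000000000000000000000. Only one bit set => Yes

Yes


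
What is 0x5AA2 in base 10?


5AA2 hex = 23202 decimal

23202


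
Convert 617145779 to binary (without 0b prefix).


617145779 = 100100110010001110010110110011 in binary

100100110010001110010110110011


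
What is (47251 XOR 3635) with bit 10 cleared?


Step 1: 47251 ^ 3635 = 46752
Step 2: 46752 & ~(1 << 10) = 45728

45728


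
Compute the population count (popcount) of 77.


0b1001101 has 4 set bits

4


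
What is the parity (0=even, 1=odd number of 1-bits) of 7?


0b111 has 3 ones => parity 1

1


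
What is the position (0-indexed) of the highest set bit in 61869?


0b1111000110101101. Highest set bit at position 15

15


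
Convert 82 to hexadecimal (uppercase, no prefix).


82 = 52 hex

52


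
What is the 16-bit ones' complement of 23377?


23377 ^ 65535 = 42158

42158


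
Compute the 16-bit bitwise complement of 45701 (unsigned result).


~0b1011001010000101 = 0b100110101111010 = 19834 (16-bit unsigned)

19834


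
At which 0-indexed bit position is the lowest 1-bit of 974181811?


0b111010000100001101010110110011. Lowest set bit at position 0

0


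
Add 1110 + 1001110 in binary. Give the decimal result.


1110 + 1001110 = 1011100 = 92

92


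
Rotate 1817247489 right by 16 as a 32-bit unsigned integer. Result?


Rotate 0b1101100010100001111111100000001 right by 16 (32-bit) = 0b11111111000000010110110001010000 = 4278283344

4278283344


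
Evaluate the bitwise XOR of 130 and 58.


0b10000010 ^ 0b111010 = 0b10111000 = 184

184


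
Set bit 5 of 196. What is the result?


196 | (1 << 5) = 196 | 32 = 228

228


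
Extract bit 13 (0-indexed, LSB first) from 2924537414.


0b10101110010100001110011001000110, position 13 = 1

1


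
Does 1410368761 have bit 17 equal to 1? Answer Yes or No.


0b1010100000100001000010011111001, bit 17 = 0. No

No


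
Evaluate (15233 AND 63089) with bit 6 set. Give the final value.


Step 1: 15233 & 63089 = 12801
Step 2: 12801 | (1 << 6) = 12801 | 64 = 12865

12865


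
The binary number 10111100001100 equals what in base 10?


10111100001100 in decimal = 12044

12044


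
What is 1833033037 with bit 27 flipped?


1833033037 ^ (1 << 27) = 1833033037 ^ 134217728 = 1698815309

1698815309


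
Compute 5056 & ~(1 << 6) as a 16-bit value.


5056 & ~(1 << 6) = 4992

4992


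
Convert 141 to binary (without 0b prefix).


141 = 10001101 in binary

10001101


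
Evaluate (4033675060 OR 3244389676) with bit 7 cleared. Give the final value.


Step 1: 4033675060 | 3244389676 = 4050517820
Step 2: 4050517820 & ~(1 << 7) = 4050517820

4050517820


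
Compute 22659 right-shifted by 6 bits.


0b101100010000011 >> 6 = 0b101100010 = 354

354


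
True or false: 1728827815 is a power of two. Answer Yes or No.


0b1100111000010111101000110100111. Multiple bits set => No

No


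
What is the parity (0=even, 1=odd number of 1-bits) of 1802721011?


0b1101011011100110101011011110011 has 20 ones => parity 0

0


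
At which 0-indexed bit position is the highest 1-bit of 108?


0b1101100. Highest set bit at position 6

6


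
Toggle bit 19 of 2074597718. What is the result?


2074597718 ^ (1 << 19) = 2074597718 ^ 524288 = 2075122006

2075122006


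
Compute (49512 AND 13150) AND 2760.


Step 1: 49512 & 13150 = 328
Step 2: 328 & 2760 = 72

72


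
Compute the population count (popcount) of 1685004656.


0b1100100011011110010000101110000 has 14 set bits

14


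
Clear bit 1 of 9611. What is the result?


9611 & ~(1 << 1) = 9609

9609


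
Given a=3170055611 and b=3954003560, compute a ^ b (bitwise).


3170055611 ^ 3954003560 = 1465809875

1465809875


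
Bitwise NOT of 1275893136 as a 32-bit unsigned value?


~0b1001100000011001001010110010000 = 0b10110011111100110110101001101111 = 3019074159 (32-bit unsigned)

3019074159


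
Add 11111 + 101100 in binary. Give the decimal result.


11111 + 101100 = 1001011 = 75

75


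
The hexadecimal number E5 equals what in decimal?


E5 hex = 229 decimal

229


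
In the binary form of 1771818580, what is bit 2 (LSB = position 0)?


0b1101001100110111100111001010100, position 2 = 1

1


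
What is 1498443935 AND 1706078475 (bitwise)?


0b1011001010100000111000010011111 & 0b1100101101100001011000100001011 = 0b1000001000100000011000000001011 = 1091579915

1091579915


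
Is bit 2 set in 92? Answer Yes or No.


0b1011100, bit 2 = 1. Yes

Yes


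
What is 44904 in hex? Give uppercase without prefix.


44904 = AF68 hex

AF68


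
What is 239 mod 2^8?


239 & 255 = 239

239


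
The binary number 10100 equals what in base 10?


10100 in decimal = 20

20


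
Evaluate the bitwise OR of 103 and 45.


0b1100111 | 0b101101 = 0b1101111 = 111

111


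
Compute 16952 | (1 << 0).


16952 | (1 << 0) = 16952 | 1 = 16953

16953


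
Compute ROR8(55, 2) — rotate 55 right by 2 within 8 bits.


Rotate 0b110111 right by 2 (8-bit) = 0b11001101 = 205

205


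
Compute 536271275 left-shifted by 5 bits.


0b11111111101101101100110101011 << 5 = 0b1111111110110110110011010101100000 = 17160680800

17160680800


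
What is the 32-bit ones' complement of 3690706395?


3690706395 ^ 4294967295 = 604260900

604260900


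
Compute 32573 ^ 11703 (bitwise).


0b111111100111101 ^ 0b10110110110111 = 0b101001010001010 = 21130

21130


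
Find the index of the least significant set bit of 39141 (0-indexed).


0b1001100011100101. Lowest set bit at position 0

0


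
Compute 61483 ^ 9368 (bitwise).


0b1111000000101011 ^ 0b10010010011000 = 0b1101010010110011 = 54451

54451


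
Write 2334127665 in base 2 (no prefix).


2334127665 = 10001011000111111111011000110001 in binary

10001011000111111111011000110001


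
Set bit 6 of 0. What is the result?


0 | (1 << 6) = 0 | 64 = 64

64


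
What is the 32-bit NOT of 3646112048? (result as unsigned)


~0b11011001010100110100000100110000 = 0b100110101011001011111011001111 = 648855247 (32-bit unsigned)

648855247


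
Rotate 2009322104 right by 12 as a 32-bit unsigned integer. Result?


Rotate 0b1110111110000111101001001111000 right by 12 (32-bit) = 0b100111100001110111110000111101 = 663190589

663190589


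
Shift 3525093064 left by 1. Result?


0b11010010000111001010011011001000 << 1 = 0b110100100001110010100110110010000 = 7050186128

7050186128


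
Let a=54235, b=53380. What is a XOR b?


54235 ^ 53380 = 863

863


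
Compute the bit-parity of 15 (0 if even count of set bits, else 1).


0b1111 has 4 ones => parity 0

0


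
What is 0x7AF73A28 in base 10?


7AF73A28 hex = 2063022632 decimal

2063022632


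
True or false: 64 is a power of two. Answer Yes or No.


0b1000000. Only one bit set => Yes

Yes


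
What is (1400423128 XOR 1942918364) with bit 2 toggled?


Step 1: 1400423128 ^ 1942918364 = 548820484
Step 2: 548820484 ^ (1 << 2) = 548820484 ^ 4 = 548820480

548820480


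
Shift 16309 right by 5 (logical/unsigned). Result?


0b11111110110101 >> 5 = 0b111111101 = 509

509


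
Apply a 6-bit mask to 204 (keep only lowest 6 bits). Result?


204 & 63 = 12

12


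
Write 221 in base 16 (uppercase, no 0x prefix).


221 = DD hex

DD


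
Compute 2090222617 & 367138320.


0b1111100100101100100010000011001 & 0b10101111000100001011000010000 = 0b10100100000100000010000010000 = 344065040

344065040


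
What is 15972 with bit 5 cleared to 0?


15972 & ~(1 << 5) = 15940

15940


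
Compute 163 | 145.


0b10100011 | 0b10010001 = 0b10110011 = 179

179


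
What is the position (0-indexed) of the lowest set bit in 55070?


0b1101011100011110. Lowest set bit at position 1

1


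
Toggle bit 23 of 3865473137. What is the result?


3865473137 ^ (1 << 23) = 3865473137 ^ 8388608 = 3873861745

3873861745


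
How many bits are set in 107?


0b1101011 has 5 set bits

5


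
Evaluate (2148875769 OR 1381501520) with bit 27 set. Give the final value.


Step 1: 2148875769 | 1381501520 = 3529326585
Step 2: 3529326585 | (1 << 27) = 3529326585 | 134217728 = 3663544313

3663544313


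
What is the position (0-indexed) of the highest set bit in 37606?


0b1001001011100110. Highest set bit at position 15

15


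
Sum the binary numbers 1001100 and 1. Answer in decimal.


1001100 + 1 = 1001101 = 77

77


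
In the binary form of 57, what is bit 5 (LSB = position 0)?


0b111001, position 5 = 1

1


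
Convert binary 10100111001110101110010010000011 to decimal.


10100111001110101110010010000011 in decimal = 2805654659

2805654659


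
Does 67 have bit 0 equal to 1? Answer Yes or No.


0b1000011, bit 0 = 1. Yes

Yes


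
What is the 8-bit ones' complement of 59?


59 ^ 255 = 196

196


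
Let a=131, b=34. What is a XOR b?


131 ^ 34 = 161

161


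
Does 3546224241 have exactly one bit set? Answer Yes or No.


0b11010011010111110001011001110001. Multiple bits set => No

No


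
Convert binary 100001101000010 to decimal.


100001101000010 in decimal = 17218

17218


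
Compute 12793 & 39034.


0b11000111111001 & 0b1001100001111010 = 0b1000001111000 = 4216

4216


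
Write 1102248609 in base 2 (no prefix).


1102248609 = 1000001101100101111101010100001 in binary

1000001101100101111101010100001


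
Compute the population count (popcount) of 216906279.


0b1100111011011011101000100111 has 17 set bits

17


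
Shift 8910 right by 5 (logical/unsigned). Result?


0b10001011001110 >> 5 = 0b100010110 = 278

278


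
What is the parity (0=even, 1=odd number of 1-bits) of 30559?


0b111011101011111 has 12 ones => parity 0

0


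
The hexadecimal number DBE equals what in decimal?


DBE hex = 3518 decimal

3518


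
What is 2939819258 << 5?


0b10101111001110100001010011111010 << 5 = 0b1010111100111010000101001111101000000 = 94074216256

94074216256


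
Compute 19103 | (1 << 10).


19103 | (1 << 10) = 19103 | 1024 = 20127

20127


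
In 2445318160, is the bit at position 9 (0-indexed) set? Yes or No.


0b10010001110000001001100000010000, bit 9 = 0. No

No


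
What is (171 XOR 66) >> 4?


Step 1: 171 ^ 66 = 233
Step 2: 233 >> 4 = 14

14


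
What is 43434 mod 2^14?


43434 & 16383 = 10666

10666


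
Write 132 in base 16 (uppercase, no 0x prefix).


132 = 84 hex

84


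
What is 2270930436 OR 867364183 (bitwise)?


0b10000111010110111010011000000100 | 0b110011101100101110110101010111 = 0b10110111111110111110111101010111 = 3086741335

3086741335


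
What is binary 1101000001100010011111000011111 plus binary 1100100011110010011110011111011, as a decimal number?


1101000001100010011111000011111 + 1100100011110010011110011111011 = 11001100101010100111101100011010 = 3433724698

3433724698


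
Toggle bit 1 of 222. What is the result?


222 ^ (1 << 1) = 222 ^ 2 = 220

220


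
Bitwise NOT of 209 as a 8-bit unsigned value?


~0b11010001 = 0b101110 = 46 (8-bit unsigned)

46


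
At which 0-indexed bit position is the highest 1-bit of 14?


0b1110. Highest set bit at position 3

3


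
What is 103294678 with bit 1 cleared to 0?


103294678 & ~(1 << 1) = 103294676

103294676


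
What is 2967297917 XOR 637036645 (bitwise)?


0b10110000110111010101111101111101 ^ 0b100101111110000110100001100101 = 0b10010101001001010011011100011000 = 2502244120

2502244120


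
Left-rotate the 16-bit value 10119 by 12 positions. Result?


Rotate 0b10011110000111 left by 12 (16-bit) = 0b111001001111000 = 29304

29304


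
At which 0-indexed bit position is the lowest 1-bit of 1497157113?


0b1011001001111001100110111111001. Lowest set bit at position 0

0


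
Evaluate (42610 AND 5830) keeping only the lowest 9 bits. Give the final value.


Step 1: 42610 & 5830 = 1602
Step 2: 1602 & 511 = 66

66


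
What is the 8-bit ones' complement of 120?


120 ^ 255 = 135

135


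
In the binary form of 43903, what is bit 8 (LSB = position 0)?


0b1010101101111111, position 8 = 1

1


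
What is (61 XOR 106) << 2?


Step 1: 61 ^ 106 = 87
Step 2: 87 << 2 = 348

348


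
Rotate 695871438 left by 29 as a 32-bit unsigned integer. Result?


Rotate 0b101001011110100010011111001110 left by 29 (32-bit) = 0b11000101001011110100010011111001 = 3308209401

3308209401


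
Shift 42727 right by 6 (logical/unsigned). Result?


0b1010011011100111 >> 6 = 0b1010011011 = 667

667


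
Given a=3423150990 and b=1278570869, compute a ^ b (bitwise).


3423150990 ^ 1278570869 = 2151437051

2151437051


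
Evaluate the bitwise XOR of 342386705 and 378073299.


0b10100011010000110100000010001 ^ 0b10110100010001111000011010011 = 0b10111000001001100011000010 = 48273602

48273602


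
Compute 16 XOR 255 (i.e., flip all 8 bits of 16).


16 ^ 255 = 239

239


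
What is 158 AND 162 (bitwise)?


0b10011110 & 0b10100010 = 0b10000010 = 130

130


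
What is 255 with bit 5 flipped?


255 ^ (1 << 5) = 255 ^ 32 = 223

223


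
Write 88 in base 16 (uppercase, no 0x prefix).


88 = 58 hex

58


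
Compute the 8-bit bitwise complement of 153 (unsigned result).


~0b10011001 = 0b1100110 = 102 (8-bit unsigned)

102


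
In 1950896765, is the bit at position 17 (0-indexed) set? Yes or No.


0b1110100010010000101001001111101, bit 17 = 0. No

No


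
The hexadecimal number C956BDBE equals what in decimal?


C956BDBE hex = 3377905086 decimal

3377905086


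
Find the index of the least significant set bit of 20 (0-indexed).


0b10100. Lowest set bit at position 2

2


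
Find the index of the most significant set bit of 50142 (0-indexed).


0b1100001111011110. Highest set bit at position 15

15


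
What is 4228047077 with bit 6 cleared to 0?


4228047077 & ~(1 << 6) = 4228047013

4228047013


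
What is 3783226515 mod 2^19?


3783226515 & 524287 = 488595

488595


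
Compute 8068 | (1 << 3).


8068 | (1 << 3) = 8068 | 8 = 8076

8076


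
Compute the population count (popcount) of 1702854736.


0b1100101011111111000000001010000 has 14 set bits

14


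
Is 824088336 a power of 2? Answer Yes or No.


0b110001000111101001011100010000. Multiple bits set => No

No


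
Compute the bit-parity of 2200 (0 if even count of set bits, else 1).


0b100010011000 has 4 ones => parity 0

0


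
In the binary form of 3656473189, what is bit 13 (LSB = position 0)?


0b11011001111100010101101001100101, position 13 = 0

0


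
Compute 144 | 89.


0b10010000 | 0b1011001 = 0b11011001 = 217

217


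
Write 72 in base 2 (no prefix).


72 = 1001000 in binary

1001000


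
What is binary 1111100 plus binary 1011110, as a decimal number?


1111100 + 1011110 = 11011010 = 218

218


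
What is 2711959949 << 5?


0b10100001101001010011100110001101 << 5 = 0b1010000110100101001110011000110100000 = 86782718368

86782718368


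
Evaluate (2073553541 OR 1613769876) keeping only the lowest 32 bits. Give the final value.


Step 1: 2073553541 | 1613769876 = 2075651733
Step 2: 2075651733 & 4294967295 = 2075651733

2075651733


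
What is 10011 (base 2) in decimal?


10011 in decimal = 19

19


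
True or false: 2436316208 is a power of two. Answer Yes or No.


0b10010001001101110011110000110000. Multiple bits set => No

No


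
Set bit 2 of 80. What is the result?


80 | (1 << 2) = 80 | 4 = 84

84


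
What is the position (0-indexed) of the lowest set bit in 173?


0b10101101. Lowest set bit at position 0

0


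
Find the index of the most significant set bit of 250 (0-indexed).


0b11111010. Highest set bit at position 7

7


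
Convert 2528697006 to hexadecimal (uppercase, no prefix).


2528697006 = 96B8DAAE hex

96B8DAAE


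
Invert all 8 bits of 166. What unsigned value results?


166 ^ 255 = 89

89


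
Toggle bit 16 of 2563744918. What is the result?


2563744918 ^ (1 << 16) = 2563744918 ^ 65536 = 2563679382

2563679382


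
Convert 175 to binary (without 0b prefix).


175 = 10101111 in binary

10101111


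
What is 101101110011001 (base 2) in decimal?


101101110011001 in decimal = 23449

23449


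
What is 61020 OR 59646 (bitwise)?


0b1110111001011100 | 0b1110100011111110 = 0b1110111011111110 = 61182

61182


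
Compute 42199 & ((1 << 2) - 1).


42199 & 3 = 3

3


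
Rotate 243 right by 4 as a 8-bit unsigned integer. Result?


Rotate 0b11110011 right by 4 (8-bit) = 0b111111 = 63

63


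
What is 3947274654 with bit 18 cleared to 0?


3947274654 & ~(1 << 18) = 3947012510

3947012510


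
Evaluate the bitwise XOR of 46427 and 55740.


0b1011010101011011 ^ 0b1101100110111100 = 0b110110011100111 = 27879

27879


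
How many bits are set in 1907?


0b11101110011 has 8 set bits

8


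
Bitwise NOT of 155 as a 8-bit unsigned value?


~0b10011011 = 0b1100100 = 100 (8-bit unsigned)

100


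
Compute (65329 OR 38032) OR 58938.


Step 1: 65329 | 38032 = 65457
Step 2: 65457 | 58938 = 65467

65467


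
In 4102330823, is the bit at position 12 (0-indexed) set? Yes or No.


0b11110100100001001001100111000111, bit 12 = 1. Yes

Yes


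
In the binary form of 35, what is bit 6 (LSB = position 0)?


0b100011, position 6 = 0

0


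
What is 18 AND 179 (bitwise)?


0b10010 & 0b10110011 = 0b10010 = 18

18


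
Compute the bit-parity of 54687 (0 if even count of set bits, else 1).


0b1101010110011111 has 11 ones => parity 1

1


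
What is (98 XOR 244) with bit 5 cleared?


Step 1: 98 ^ 244 = 150
Step 2: 150 & ~(1 << 5) = 150

150


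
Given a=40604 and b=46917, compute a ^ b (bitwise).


40604 ^ 46917 = 10713

10713


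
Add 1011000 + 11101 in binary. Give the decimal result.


1011000 + 11101 = 1110101 = 117

117


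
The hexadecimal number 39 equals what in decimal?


39 hex = 57 decimal

57


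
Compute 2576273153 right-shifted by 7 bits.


0b10011001100011101100111100000001 >> 7 = 0b1001100110001110110011110 = 20127134

20127134


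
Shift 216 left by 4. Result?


0b11011000 << 4 = 0b110110000000 = 3456

3456


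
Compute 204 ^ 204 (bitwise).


0b11001100 ^ 0b11001100 = 0b0 = 0

0


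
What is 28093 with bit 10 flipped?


28093 ^ (1 << 10) = 28093 ^ 1024 = 27069

27069


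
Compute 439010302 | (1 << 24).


439010302 | (1 << 24) = 439010302 | 16777216 = 455787518

455787518


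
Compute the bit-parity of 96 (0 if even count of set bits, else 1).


0b1100000 has 2 ones => parity 0

0


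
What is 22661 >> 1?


0b101100010000101 >> 1 = 0b10110001000010 = 11330

11330


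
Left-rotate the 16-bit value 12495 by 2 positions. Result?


Rotate 0b11000011001111 left by 2 (16-bit) = 0b1100001100111100 = 49980

49980


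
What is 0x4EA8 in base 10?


4EA8 hex = 20136 decimal

20136


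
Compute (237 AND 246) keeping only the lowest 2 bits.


Step 1: 237 & 246 = 228
Step 2: 228 & 3 = 0

0


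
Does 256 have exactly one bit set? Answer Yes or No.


0b100000000. Only one bit set => Yes

Yes


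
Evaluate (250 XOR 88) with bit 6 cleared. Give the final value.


Step 1: 250 ^ 88 = 162
Step 2: 162 & ~(1 << 6) = 162

162


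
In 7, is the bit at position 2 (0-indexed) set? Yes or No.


0b111, bit 2 = 1. Yes

Yes


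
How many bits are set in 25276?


0b110001010111100 has 8 set bits

8


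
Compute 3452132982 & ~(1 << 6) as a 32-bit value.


3452132982 & ~(1 << 6) = 3452132918

3452132918


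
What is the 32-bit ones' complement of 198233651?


198233651 ^ 4294967295 = 4096733644

4096733644


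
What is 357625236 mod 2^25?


357625236 & 33554431 = 22080916

22080916


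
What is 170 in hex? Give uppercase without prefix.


170 = AA hex

AA


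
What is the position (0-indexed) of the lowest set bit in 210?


0b11010010. Lowest set bit at position 1

1


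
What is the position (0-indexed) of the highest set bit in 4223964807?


0b11111011110001001001011010000111. Highest set bit at position 31

31


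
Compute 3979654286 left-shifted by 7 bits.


0b11101101001101001011010010001110 << 7 = 0b111011010011010010110100100011100000000 = 509395748608

509395748608


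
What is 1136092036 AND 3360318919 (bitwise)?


0b1000011101101110110001110000100 & 0b11001000010010100110010111000111 = 0b1000000000000100110000110000100 = 1073897860

1073897860


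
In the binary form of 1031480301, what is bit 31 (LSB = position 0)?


0b111101011110110010001111101101, position 31 = 0

0


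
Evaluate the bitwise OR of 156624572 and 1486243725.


0b1001010101011110011010111100 | 0b1011000100101100100011110001101 = 0b1011001110101111110011110111101 = 1507321789

1507321789


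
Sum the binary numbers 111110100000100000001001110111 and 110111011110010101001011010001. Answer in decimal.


111110100000100000001001110111 + 110111011110010101001011010001 = 1110101111110110101010101001000 = 1979405640

1979405640


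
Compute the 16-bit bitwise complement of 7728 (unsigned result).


~0b1111000110000 = 0b1110000111001111 = 57807 (16-bit unsigned)

57807


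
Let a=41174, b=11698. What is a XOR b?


41174 ^ 11698 = 36196

36196


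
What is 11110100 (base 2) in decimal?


11110100 in decimal = 244

244


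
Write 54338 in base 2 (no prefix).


54338 = 1101010001000010 in binary

1101010001000010


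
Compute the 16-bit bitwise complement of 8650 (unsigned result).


~0b10000111001010 = 0b1101111000110101 = 56885 (16-bit unsigned)

56885


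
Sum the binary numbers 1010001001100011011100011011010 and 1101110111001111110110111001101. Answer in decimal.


1010001001100011011100011011010 + 1101110111001111110110111001101 = 11000000000110011010011010100111 = 3222906535

3222906535


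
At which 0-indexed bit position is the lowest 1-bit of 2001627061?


0b1110111010011100110011110110101. Lowest set bit at position 0

0


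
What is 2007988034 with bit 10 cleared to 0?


2007988034 & ~(1 << 10) = 2007987010

2007987010


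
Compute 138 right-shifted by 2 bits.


0b10001010 >> 2 = 0b100010 = 34

34


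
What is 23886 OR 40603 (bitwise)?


0b101110101001110 | 0b1001111010011011 = 0b1101111111011111 = 57311

57311


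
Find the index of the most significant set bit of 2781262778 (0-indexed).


0b10100101110001101011001110111010. Highest set bit at position 31

31


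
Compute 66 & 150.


0b1000010 & 0b10010110 = 0b10 = 2

2


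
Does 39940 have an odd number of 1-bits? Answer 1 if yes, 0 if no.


0b1001110000000100 has 5 ones => parity 1

1


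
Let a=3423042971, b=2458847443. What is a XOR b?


3423042971 ^ 2458847443 = 1586001224

1586001224


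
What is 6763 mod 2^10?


6763 & 1023 = 619

619


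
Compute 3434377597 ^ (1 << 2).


3434377597 ^ (1 << 2) = 3434377597 ^ 4 = 3434377593

3434377593


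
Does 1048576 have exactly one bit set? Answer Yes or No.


0b100000000000000000000. Only one bit set => Yes

Yes


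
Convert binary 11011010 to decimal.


11011010 in decimal = 218

218


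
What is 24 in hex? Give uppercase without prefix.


24 = 18 hex

18


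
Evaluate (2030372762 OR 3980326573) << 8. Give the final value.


Step 1: 2030372762 | 3980326573 = 4248827839
Step 2: 4248827839 << 8 = 1087699926784

1087699926784


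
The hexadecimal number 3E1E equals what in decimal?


3E1E hex = 15902 decimal

15902


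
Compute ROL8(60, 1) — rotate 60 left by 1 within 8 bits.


Rotate 0b111100 left by 1 (8-bit) = 0b1111000 = 120

120


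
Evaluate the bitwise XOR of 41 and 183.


0b101001 ^ 0b10110111 = 0b10011110 = 158

158


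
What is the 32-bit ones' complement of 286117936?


286117936 ^ 4294967295 = 4008849359

4008849359


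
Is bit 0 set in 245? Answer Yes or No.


0b11110101, bit 0 = 1. Yes

Yes


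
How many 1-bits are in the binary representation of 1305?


0b10100011001 has 5 set bits

5


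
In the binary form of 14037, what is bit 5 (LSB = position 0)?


0b11011011010101, position 5 = 0

0


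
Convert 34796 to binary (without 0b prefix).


34796 = 1000011111101100 in binary

1000011111101100


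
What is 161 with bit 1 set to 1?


161 | (1 << 1) = 161 | 2 = 163

163


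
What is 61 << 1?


0b111101 << 1 = 0b1111010 = 122

122


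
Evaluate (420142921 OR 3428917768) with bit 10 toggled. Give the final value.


Step 1: 420142921 | 3428917768 = 3714842441
Step 2: 3714842441 ^ (1 << 10) = 3714842441 ^ 1024 = 3714841417

3714841417


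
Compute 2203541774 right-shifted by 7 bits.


0b10000011010101110110000100001110 >> 7 = 0b1000001101010111011000010 = 17215170

17215170


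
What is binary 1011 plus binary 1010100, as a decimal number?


1011 + 1010100 = 1011111 = 95

95


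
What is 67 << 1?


0b1000011 << 1 = 0b10000110 = 134

134


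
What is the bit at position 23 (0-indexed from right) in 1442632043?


0b1010101111111001101000101101011, position 23 = 1

1


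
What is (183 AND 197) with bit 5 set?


Step 1: 183 & 197 = 133
Step 2: 133 | (1 << 5) = 133 | 32 = 165

165


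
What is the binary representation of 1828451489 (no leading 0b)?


1828451489 = 1101100111110111111010010100001 in binary

1101100111110111111010010100001


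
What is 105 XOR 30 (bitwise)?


0b1101001 ^ 0b11110 = 0b1110111 = 119

119


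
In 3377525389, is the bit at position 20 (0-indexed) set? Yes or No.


0b11001001010100001111001010001101, bit 20 = 1. Yes

Yes


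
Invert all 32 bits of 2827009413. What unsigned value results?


2827009413 ^ 4294967295 = 1467957882

1467957882


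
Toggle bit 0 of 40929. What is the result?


40929 ^ (1 << 0) = 40929 ^ 1 = 40928

40928


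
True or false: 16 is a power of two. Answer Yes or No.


0b10000. Only one bit set => Yes

Yes


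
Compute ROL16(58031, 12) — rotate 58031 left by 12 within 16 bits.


Rotate 0b1110001010101111 left by 12 (16-bit) = 0b1111111000101010 = 65066

65066
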